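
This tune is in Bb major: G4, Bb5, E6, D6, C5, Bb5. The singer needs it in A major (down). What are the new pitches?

Bb major to A major down is a minor second, so every note moves down by that interval.
G4 -> F#4
Bb5 -> A5
E6 -> D#6
D6 -> C#6
C5 -> B4
Bb5 -> A5

F#4 A5 D#6 C#6 B4 A5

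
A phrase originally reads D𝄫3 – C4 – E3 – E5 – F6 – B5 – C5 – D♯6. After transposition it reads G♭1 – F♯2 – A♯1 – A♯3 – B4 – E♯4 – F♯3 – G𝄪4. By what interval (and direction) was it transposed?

down a diminished twelfth

From Dbb3 to Gb1 is 12 letter names — a twelfth of some quality.
Gb1 to Dbb3 is 18 semitones, which makes it a diminished twelfth; the second version is lower, so the direction is down.
Checking another pair — D#6 → G##4 — gives the same interval.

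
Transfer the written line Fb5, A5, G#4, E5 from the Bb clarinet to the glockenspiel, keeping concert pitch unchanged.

Ebb3 G3 F#2 D3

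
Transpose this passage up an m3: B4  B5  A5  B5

D5 D6 C6 D6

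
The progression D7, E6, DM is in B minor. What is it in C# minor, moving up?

E7 F#6 EM

B minor up to C# minor is a major second; each chord root moves by that interval while the quality stays the same.
D7: root D up a major second → E, giving E7.
E6: root E up a major second → F#, giving F#6.
DM: root D up a major second → E, giving EM.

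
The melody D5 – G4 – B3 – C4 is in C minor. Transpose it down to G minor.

From C down to G is a perfect fourth; apply that to each pitch.
D5 → A4
G4 → D4
B3 → F#3
C4 → G3

A4 D4 F#3 G3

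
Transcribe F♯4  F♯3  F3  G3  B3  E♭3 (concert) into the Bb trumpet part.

G#4 G#3 G3 A3 C#4 F3

The Bb trumpet sounds a major second below written, so the written part must be a major second above concert — transpose each note up.
F#4 → G#4
F#3 → G#3
F3 → G3
G3 → A3
B3 → C#4
Eb3 → F3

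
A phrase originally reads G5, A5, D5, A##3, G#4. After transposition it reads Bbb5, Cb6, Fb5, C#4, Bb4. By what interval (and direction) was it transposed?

Take the first pair: G5 → Bbb5. G to B spans 3 letter names, so the interval is some kind of third.
G5 to Bbb5 is 2 semitones, which makes it a diminished third; the second version is higher, so the direction is up.
Checking another pair — G#4 → Bb4 — gives the same interval.

up a diminished third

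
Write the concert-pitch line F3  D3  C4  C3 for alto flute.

Bb3 G3 F4 F3

The alto flute sounds a perfect fourth below written, so the written part must be a perfect fourth above concert — transpose each note up.
F3 gives Bb3
D3 gives G3
C4 gives F4
C3 gives F3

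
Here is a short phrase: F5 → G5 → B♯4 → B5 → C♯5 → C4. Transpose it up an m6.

Db6 Eb6 G#5 G6 A5 Ab4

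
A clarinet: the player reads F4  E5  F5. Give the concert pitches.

D4 C#5 D5

Written C4 on the A clarinet sounds as A3, a minor third lower; apply that shift to every note.
F4 → D4
E5 → C#5
F5 → D5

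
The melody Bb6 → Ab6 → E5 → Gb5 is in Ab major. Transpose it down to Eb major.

F6 Eb6 B4 Db5

From Ab down to Eb is a perfect fourth; apply that to each pitch.
Bb6 -> F6
Ab6 -> Eb6
E5 -> B4
Gb5 -> Db5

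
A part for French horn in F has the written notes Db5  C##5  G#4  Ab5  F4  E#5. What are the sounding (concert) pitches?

Gb4 F##4 C#4 Db5 Bb3 A#4

The French horn in F sounds a perfect fifth below written, so transpose each written note down a perfect fifth.
Db5 becomes Gb4
C##5 becomes F##4
G#4 becomes C#4
Ab5 becomes Db5
F4 becomes Bb3
E#5 becomes A#4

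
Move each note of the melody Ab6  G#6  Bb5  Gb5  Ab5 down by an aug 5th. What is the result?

Dbb6 C6 Ebb5 Cbb5 Dbb5

Ab6 down an augmented fifth is Dbb6.
An augmented fifth down from G#6 gives C6.
Bb5: a fifth down reaches E, and 8 semitones makes it Ebb5.
An augmented fifth down from Gb5 gives Cbb5.
Ab5 down an augmented fifth is Dbb5.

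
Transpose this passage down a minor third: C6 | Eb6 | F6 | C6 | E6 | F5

A5 C6 D6 A5 C#6 D5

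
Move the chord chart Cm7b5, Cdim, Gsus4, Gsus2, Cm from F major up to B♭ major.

F major up to B♭ major is a perfect fourth; each chord root moves by that interval while the quality stays the same.
Cm7b5: root C up a perfect fourth → F, giving Fm7b5.
Cdim: root C up a perfect fourth → F, giving Fdim.
Gsus4: root G up a perfect fourth → C, giving Csus4.
Gsus2: root G up a perfect fourth → C, giving Csus2.
Cm: root C up a perfect fourth → F, giving Fm.

Fm7b5 Fdim Csus4 Csus2 Fm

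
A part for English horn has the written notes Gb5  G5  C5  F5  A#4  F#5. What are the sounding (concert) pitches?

Written C4 on the English horn sounds as F3, a perfect fifth lower; apply that shift to every note.
Gb5 -> Cb5
G5 -> C5
C5 -> F4
F5 -> Bb4
A#4 -> D#4
F#5 -> B4

Cb5 C5 F4 Bb4 D#4 B4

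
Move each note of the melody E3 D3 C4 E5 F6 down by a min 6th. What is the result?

G#2 F#2 E3 G#4 A5

E3 to G#2
D3 to F#2
C4 to E3
E5 to G#4
F6 to A5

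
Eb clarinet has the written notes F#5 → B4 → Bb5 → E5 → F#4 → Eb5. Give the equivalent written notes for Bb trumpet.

First find concert pitch: the Eb clarinet sounds a minor third above written, so F#5 B4 Bb5 E5 F#4 Eb5 sounds A5 D5 Db6 G5 A4 Gb5.
Then write for Bb trumpet: it sounds a major second below written, so the part must be a major second above concert.
A5 → B5
D5 → E5
Db6 → Eb6
G5 → A5
A4 → B4
Gb5 → Ab5

B5 E5 Eb6 A5 B4 Ab5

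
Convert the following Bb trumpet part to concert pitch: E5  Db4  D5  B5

D5 Cb4 C5 A5

The Bb trumpet sounds a major second below written, so transpose each written note down a major second.
E5 becomes D5
Db4 becomes Cb4
D5 becomes C5
B5 becomes A5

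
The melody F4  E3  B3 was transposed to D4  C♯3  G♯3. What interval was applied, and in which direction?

down a minor third

Take the first pair: F4 → D4. F to D spans 3 letter names, so the interval is some kind of third.
D4 to F4 is 3 semitones, which makes it a minor third; the second version is lower, so the direction is down.
Checking another pair — B3 → G#3 — gives the same interval.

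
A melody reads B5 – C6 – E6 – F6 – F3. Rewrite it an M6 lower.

D5 Eb5 G5 Ab5 Ab2

B5 down a major sixth is D5.
C6 down a major sixth is Eb5.
E6 down a major sixth is G5.
A major sixth down from F6 gives Ab5.
A major sixth down from F3 gives Ab2.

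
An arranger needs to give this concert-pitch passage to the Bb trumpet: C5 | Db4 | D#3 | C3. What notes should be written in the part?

Written C4 sounds as Bb3 on the Bb trumpet, so concert pitches are written a major second up.
C5 to D5
Db4 to Eb4
D#3 to E#3
C3 to D3

D5 Eb4 E#3 D3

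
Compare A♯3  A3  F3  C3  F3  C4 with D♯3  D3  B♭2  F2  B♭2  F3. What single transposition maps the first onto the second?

down a perfect fifth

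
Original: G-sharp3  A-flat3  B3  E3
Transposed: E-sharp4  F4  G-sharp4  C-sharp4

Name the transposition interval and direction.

up a major sixth

Take the first pair: G#3 → E#4. G to E spans 6 letter names, so the interval is some kind of sixth.
G#3 to E#4 is 9 semitones, which makes it a major sixth; the second version is higher, so the direction is up.
Checking another pair — E3 → C#4 — gives the same interval.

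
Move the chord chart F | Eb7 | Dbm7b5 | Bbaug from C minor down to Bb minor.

Eb Db7 Cbm7b5 Abaug

C minor down to Bb minor is a major second; each chord root moves by that interval while the quality stays the same.
F: root F down a major second → Eb, giving Eb.
Eb7: root Eb down a major second → Db, giving Db7.
Dbm7b5: root Db down a major second → Cb, giving Cbm7b5.
Bbaug: root Bb down a major second → Ab, giving Abaug.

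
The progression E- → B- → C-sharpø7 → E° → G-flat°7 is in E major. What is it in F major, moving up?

E major up to F major is a minor second; each chord root moves by that interval while the quality stays the same.
E-: root E up a minor second → F, giving F-.
B-: root B up a minor second → C, giving C-.
C-sharpø7: root C-sharp up a minor second → D, giving Dø7.
E°: root E up a minor second → F, giving F°.
G-flat°7: root G-flat up a minor second → Abb, giving Abb°7.

F- C- Dø7 F° Abb°7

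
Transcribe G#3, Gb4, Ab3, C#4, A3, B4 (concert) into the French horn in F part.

D#4 Db5 Eb4 G#4 E4 F#5

Written C4 sounds as F3 on the French horn in F, so concert pitches are written a perfect fifth up.
G#3 -> D#4
Gb4 -> Db5
Ab3 -> Eb4
C#4 -> G#4
A3 -> E4
B4 -> F#5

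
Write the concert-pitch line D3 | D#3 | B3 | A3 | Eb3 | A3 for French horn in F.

The French horn in F sounds a perfect fifth below written, so the written part must be a perfect fifth above concert — transpose each note up.
D3 -> A3
D#3 -> A#3
B3 -> F#4
A3 -> E4
Eb3 -> Bb3
A3 -> E4

A3 A#3 F#4 E4 Bb3 E4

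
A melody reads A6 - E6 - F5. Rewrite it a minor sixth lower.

C#6 G#5 A4

A minor sixth down from A6 gives C#6.
E6: a sixth down reaches G, and 8 semitones makes it G#5.
A minor sixth down from F5 gives A4.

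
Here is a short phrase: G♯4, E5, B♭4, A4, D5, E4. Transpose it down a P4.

D#4 B4 F4 E4 A4 B3

A perfect fourth down from G#4 gives D#4.
E5 down a perfect fourth is B4.
Bb4: a fourth down reaches F, and 5 semitones makes it F4.
A4: a fourth down reaches E, and 5 semitones makes it E4.
A perfect fourth down from D5 gives A4.
A perfect fourth down from E4 gives B3.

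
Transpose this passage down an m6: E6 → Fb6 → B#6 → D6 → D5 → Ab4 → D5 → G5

G#5 Ab5 D##6 F#5 F#4 C4 F#4 B4

E6 down a minor sixth is G#5.
Fb6 down a minor sixth is Ab5.
A minor sixth down from B#6 gives D##6.
A minor sixth down from D6 gives F#5.
D5: a sixth down reaches F, and 8 semitones makes it F#4.
A minor sixth down from Ab4 gives C4.
D5 down a minor sixth is F#4.
A minor sixth down from G5 gives B4.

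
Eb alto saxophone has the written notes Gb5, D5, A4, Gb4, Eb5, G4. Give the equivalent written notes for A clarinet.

Dbb5 Ab4 Eb4 Dbb4 Bbb4 Db4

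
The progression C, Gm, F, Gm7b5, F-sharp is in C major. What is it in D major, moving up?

C major up to D major is a major second; each chord root moves by that interval while the quality stays the same.
C: root C up a major second → D, giving D.
Gm: root G up a major second → A, giving Am.
F: root F up a major second → G, giving G.
Gm7b5: root G up a major second → A, giving Am7b5.
F-sharp: root F-sharp up a major second → G#, giving G#.

D Am G Am7b5 G#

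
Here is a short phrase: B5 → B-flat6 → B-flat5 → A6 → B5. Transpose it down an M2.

A5 Ab6 Ab5 G6 A5

B5: a second down reaches A, and 2 semitones makes it A5.
Bb6 down a major second is Ab6.
A major second down from Bb5 gives Ab5.
A6: a second down reaches G, and 2 semitones makes it G6.
B5 down a major second is A5.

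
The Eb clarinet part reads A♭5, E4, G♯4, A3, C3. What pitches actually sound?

The Eb clarinet sounds a minor third above written, so transpose each written note up a minor third.
Ab5 → Cb6
E4 → G4
G#4 → B4
A3 → C4
C3 → Eb3

Cb6 G4 B4 C4 Eb3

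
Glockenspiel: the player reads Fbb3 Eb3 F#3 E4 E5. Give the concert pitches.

Fbb5 Eb5 F#5 E6 E7

Written C4 on the glockenspiel sounds as C6, a perfect fifteenth higher; apply that shift to every note.
Fbb3 -> Fbb5
Eb3 -> Eb5
F#3 -> F#5
E4 -> E6
E5 -> E7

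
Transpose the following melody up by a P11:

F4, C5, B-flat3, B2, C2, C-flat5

Bb5 F6 Eb5 E4 F3 Fb6

F4 → Bb5
C5 → F6
Bb3 → Eb5
B2 → E4
C2 → F3
Cb5 → Fb6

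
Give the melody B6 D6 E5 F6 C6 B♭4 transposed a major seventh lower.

C6 Eb5 F4 Gb5 Db5 Cb4

B6 becomes C6
D6 becomes Eb5
E5 becomes F4
F6 becomes Gb5
C6 becomes Db5
Bb4 becomes Cb4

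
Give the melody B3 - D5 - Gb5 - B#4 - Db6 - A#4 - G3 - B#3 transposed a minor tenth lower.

B3: a tenth down reaches G, and 15 semitones makes it G#2.
A minor tenth down from D5 gives B3.
Gb5 down a minor tenth is Eb4.
B#4 down a minor tenth is G##3.
Db6: a tenth down reaches B, and 15 semitones makes it Bb4.
A#4: a tenth down reaches F, and 15 semitones makes it F##3.
G3 down a minor tenth is E2.
A minor tenth down from B#3 gives G##2.

G#2 B3 Eb4 G##3 Bb4 F##3 E2 G##2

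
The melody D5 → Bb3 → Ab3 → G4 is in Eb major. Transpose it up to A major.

From Eb up to A is an augmented fourth; apply that to each pitch.
D5 to G#5
Bb3 to E4
Ab3 to D4
G4 to C#5

G#5 E4 D4 C#5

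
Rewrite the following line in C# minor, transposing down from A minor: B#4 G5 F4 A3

A minor to C# minor down is a minor sixth, so every note moves down by that interval.
B#4 becomes D##4
G5 becomes B4
F4 becomes A3
A3 becomes C#3

D##4 B4 A3 C#3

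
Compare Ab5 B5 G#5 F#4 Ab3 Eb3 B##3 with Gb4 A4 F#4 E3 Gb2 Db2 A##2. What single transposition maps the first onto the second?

Take the first pair: Ab5 → Gb4. A to G spans 9 letter names, so the interval is some kind of ninth.
Gb4 to Ab5 is 14 semitones, which makes it a major ninth; the second version is lower, so the direction is down.
Checking another pair — B##3 → A##2 — gives the same interval.

down a major ninth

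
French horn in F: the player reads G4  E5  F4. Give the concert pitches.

Written C4 on the French horn in F sounds as F3, a perfect fifth lower; apply that shift to every note.
G4 gives C4
E5 gives A4
F4 gives Bb3

C4 A4 Bb3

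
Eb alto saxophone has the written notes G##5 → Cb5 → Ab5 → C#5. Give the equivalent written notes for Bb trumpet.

First find concert pitch: the Eb alto saxophone sounds a major sixth below written, so G##5 Cb5 Ab5 C#5 sounds B#4 Ebb4 Cb5 E4.
Then write for Bb trumpet: it sounds a major second below written, so the part must be a major second above concert.
B#4 → C##5
Ebb4 → Fb4
Cb5 → Db5
E4 → F#4

C##5 Fb4 Db5 F#4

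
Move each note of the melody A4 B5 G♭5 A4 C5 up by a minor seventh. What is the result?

G5 A6 Fb6 G5 Bb5

A4 up a minor seventh is G5.
B5 up a minor seventh is A6.
Gb5: a seventh up reaches F, and 10 semitones makes it Fb6.
A4: a seventh up reaches G, and 10 semitones makes it G5.
A minor seventh up from C5 gives Bb5.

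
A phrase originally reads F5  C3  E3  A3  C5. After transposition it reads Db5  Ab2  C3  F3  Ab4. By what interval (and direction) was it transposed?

down a major third

From F5 to Db5 is 3 letter names — a third of some quality.
Db5 to F5 is 4 semitones, which makes it a major third; the second version is lower, so the direction is down.
Checking another pair — C5 → Ab4 — gives the same interval.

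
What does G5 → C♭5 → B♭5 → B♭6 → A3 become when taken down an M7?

Ab4 Dbb4 Cb5 Cb6 Bb2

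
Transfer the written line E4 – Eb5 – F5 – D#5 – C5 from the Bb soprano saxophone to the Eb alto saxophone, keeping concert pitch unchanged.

B4 Bb5 C6 A#5 G5

First find concert pitch: the Bb soprano saxophone sounds a major second below written, so E4 Eb5 F5 D#5 C5 sounds D4 Db5 Eb5 C#5 Bb4.
Then write for Eb alto saxophone: it sounds a major sixth below written, so the part must be a major sixth above concert.
D4 → B4
Db5 → Bb5
Eb5 → C6
C#5 → A#5
Bb4 → G5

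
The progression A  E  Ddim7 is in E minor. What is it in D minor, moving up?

G D Cdim7

E minor up to D minor is a minor seventh; each chord root moves by that interval while the quality stays the same.
A: root A up a minor seventh → G, giving G.
E: root E up a minor seventh → D, giving D.
Ddim7: root D up a minor seventh → C, giving Cdim7.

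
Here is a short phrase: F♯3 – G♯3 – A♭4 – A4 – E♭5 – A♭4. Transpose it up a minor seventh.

F#3 becomes E4
G#3 becomes F#4
Ab4 becomes Gb5
A4 becomes G5
Eb5 becomes Db6
Ab4 becomes Gb5

E4 F#4 Gb5 G5 Db6 Gb5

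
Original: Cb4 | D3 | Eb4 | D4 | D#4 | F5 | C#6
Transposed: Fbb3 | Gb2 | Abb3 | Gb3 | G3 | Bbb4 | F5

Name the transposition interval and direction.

down an augmented fifth

From Cb4 to Fbb3 is 5 letter names — a fifth of some quality.
Fbb3 to Cb4 is 8 semitones, which makes it an augmented fifth; the second version is lower, so the direction is down.
Checking another pair — C#6 → F5 — gives the same interval.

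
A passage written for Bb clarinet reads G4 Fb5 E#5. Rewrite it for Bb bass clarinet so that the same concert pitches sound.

First find concert pitch: the Bb clarinet sounds a major second below written, so G4 Fb5 E#5 sounds F4 Ebb5 D#5.
Then write for Bb bass clarinet: it sounds a major ninth below written, so the part must be a major ninth above concert.
F4 → G5
Ebb5 → Fb6
D#5 → E#6

G5 Fb6 E#6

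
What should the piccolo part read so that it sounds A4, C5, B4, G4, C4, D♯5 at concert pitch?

A3 C4 B3 G3 C3 D#4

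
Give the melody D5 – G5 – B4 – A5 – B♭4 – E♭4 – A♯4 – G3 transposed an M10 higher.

D5 to F#6
G5 to B6
B4 to D#6
A5 to C#7
Bb4 to D6
Eb4 to G5
A#4 to C##6
G3 to B4

F#6 B6 D#6 C#7 D6 G5 C##6 B4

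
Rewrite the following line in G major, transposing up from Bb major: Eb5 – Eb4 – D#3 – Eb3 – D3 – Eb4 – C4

Bb major to G major up is a major sixth, so every note moves up by that interval.
Eb5 to C6
Eb4 to C5
D#3 to B#3
Eb3 to C4
D3 to B3
Eb4 to C5
C4 to A4

C6 C5 B#3 C4 B3 C5 A4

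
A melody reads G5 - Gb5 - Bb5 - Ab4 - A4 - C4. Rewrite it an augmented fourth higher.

C#6 C6 E6 D5 D#5 F#4

An augmented fourth up from G5 gives C#6.
Gb5 up an augmented fourth is C6.
Bb5: a fourth up reaches E, and 6 semitones makes it E6.
Ab4 up an augmented fourth is D5.
A4: a fourth up reaches D, and 6 semitones makes it D#5.
C4: a fourth up reaches F, and 6 semitones makes it F#4.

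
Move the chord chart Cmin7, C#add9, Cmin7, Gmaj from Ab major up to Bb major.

Dmin7 D#add9 Dmin7 Amaj

Ab major up to Bb major is a major second; each chord root moves by that interval while the quality stays the same.
Cmin7: root C up a major second → D, giving Dmin7.
C#add9: root C# up a major second → D#, giving D#add9.
Cmin7: root C up a major second → D, giving Dmin7.
Gmaj: root G up a major second → A, giving Amaj.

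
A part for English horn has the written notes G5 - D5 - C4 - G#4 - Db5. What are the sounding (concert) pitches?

The English horn sounds a perfect fifth below written, so transpose each written note down a perfect fifth.
G5 -> C5
D5 -> G4
C4 -> F3
G#4 -> C#4
Db5 -> Gb4

C5 G4 F3 C#4 Gb4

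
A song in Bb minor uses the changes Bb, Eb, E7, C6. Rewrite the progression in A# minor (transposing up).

A# D# D##7 B#6

Bb minor up to A# minor is an augmented seventh; each chord root moves by that interval while the quality stays the same.
Bb: root Bb up an augmented seventh → A#, giving A#.
Eb: root Eb up an augmented seventh → D#, giving D#.
E7: root E up an augmented seventh → D##, giving D##7.
C6: root C up an augmented seventh → B#, giving B#6.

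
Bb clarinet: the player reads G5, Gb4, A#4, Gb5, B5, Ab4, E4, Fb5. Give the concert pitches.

Written C4 on the Bb clarinet sounds as Bb3, a major second lower; apply that shift to every note.
G5 to F5
Gb4 to Fb4
A#4 to G#4
Gb5 to Fb5
B5 to A5
Ab4 to Gb4
E4 to D4
Fb5 to Ebb5

F5 Fb4 G#4 Fb5 A5 Gb4 D4 Ebb5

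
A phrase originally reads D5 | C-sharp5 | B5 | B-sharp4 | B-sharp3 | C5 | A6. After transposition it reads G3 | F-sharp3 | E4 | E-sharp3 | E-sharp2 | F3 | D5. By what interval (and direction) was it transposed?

down a perfect twelfth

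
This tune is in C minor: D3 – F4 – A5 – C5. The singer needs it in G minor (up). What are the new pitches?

A3 C5 E6 G5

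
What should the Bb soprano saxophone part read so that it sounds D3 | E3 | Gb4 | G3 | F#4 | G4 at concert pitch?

E3 F#3 Ab4 A3 G#4 A4

Written C4 sounds as Bb3 on the Bb soprano saxophone, so concert pitches are written a major second up.
D3 to E3
E3 to F#3
Gb4 to Ab4
G3 to A3
F#4 to G#4
G4 to A4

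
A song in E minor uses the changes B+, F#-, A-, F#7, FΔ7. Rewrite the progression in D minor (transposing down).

E minor down to D minor is a major second; each chord root moves by that interval while the quality stays the same.
B+: root B down a major second → A, giving A+.
F#-: root F# down a major second → E, giving E-.
A-: root A down a major second → G, giving G-.
F#7: root F# down a major second → E, giving E7.
FΔ7: root F down a major second → Eb, giving EbΔ7.

A+ E- G- E7 EbΔ7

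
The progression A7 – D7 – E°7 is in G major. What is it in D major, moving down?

E7 A7 B°7

G major down to D major is a perfect fourth; each chord root moves by that interval while the quality stays the same.
A7: root A down a perfect fourth → E, giving E7.
D7: root D down a perfect fourth → A, giving A7.
E°7: root E down a perfect fourth → B, giving B°7.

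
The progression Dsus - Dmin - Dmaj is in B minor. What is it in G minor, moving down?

Bbsus Bbmin Bbmaj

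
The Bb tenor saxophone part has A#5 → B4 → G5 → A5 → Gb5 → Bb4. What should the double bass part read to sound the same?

G#5 A4 F5 G5 Fb5 Ab4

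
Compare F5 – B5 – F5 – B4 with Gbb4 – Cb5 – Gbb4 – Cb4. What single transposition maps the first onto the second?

From F5 to Gbb4 is 7 letter names — a seventh of some quality.
Gbb4 to F5 is 12 semitones, which makes it an augmented seventh; the second version is lower, so the direction is down.
Checking another pair — B4 → Cb4 — gives the same interval.

down an augmented seventh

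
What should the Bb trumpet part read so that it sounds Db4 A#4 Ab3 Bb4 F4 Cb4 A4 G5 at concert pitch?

Eb4 B#4 Bb3 C5 G4 Db4 B4 A5

The Bb trumpet sounds a major second below written, so the written part must be a major second above concert — transpose each note up.
Db4 -> Eb4
A#4 -> B#4
Ab3 -> Bb3
Bb4 -> C5
F4 -> G4
Cb4 -> Db4
A4 -> B4
G5 -> A5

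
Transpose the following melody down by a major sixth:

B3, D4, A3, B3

D3 F3 C3 D3

B3 down a major sixth is D3.
D4 down a major sixth is F3.
A3 down a major sixth is C3.
B3 down a major sixth is D3.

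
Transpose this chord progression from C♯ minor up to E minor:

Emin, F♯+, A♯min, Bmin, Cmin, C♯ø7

C♯ minor up to E minor is a minor third; each chord root moves by that interval while the quality stays the same.
Emin: root E up a minor third → G, giving Gmin.
F♯+: root F♯ up a minor third → A, giving A+.
A♯min: root A♯ up a minor third → C#, giving C#min.
Bmin: root B up a minor third → D, giving Dmin.
Cmin: root C up a minor third → Eb, giving Ebmin.
C♯ø7: root C♯ up a minor third → E, giving Eø7.

Gmin A+ C#min Dmin Ebmin Eø7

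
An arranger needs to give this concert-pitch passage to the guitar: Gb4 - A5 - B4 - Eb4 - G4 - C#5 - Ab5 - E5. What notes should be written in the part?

Gb5 A6 B5 Eb5 G5 C#6 Ab6 E6

Written C4 sounds as C3 on the guitar, so concert pitches are written a perfect octave up.
Gb4 becomes Gb5
A5 becomes A6
B4 becomes B5
Eb4 becomes Eb5
G4 becomes G5
C#5 becomes C#6
Ab5 becomes Ab6
E5 becomes E6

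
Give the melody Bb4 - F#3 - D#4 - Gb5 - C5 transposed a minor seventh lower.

C4 G#2 E#3 Ab4 D4

Bb4 to C4
F#3 to G#2
D#4 to E#3
Gb5 to Ab4
C5 to D4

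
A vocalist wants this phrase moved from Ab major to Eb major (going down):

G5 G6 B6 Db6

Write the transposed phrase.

From Ab down to Eb is a perfect fourth; apply that to each pitch.
G5 gives D5
G6 gives D6
B6 gives F#6
Db6 gives Ab5

D5 D6 F#6 Ab5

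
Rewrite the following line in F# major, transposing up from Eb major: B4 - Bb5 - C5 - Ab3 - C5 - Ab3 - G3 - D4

C##5 C#6 D#5 B3 D#5 B3 A#3 E#4

From Eb up to F# is an augmented second; apply that to each pitch.
B4 to C##5
Bb5 to C#6
C5 to D#5
Ab3 to B3
C5 to D#5
Ab3 to B3
G3 to A#3
D4 to E#4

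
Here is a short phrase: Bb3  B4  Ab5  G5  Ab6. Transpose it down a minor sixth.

D3 D#4 C5 B4 C6

A minor sixth down from Bb3 gives D3.
B4 down a minor sixth is D#4.
A minor sixth down from Ab5 gives C5.
G5 down a minor sixth is B4.
Ab6: a sixth down reaches C, and 8 semitones makes it C6.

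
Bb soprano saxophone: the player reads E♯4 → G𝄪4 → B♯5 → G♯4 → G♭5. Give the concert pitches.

D#4 F##4 A#5 F#4 Fb5

The Bb soprano saxophone sounds a major second below written, so transpose each written note down a major second.
E#4 gives D#4
G##4 gives F##4
B#5 gives A#5
G#4 gives F#4
Gb5 gives Fb5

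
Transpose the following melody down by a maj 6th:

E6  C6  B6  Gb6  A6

A major sixth down from E6 gives G5.
C6 down a major sixth is Eb5.
A major sixth down from B6 gives D6.
Gb6 down a major sixth is Bbb5.
A major sixth down from A6 gives C6.

G5 Eb5 D6 Bbb5 C6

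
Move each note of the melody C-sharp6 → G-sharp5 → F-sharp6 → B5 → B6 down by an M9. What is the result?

C#6 to B4
G#5 to F#4
F#6 to E5
B5 to A4
B6 to A5

B4 F#4 E5 A4 A5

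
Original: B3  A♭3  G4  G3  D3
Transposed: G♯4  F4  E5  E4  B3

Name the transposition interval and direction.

up a major sixth

Take the first pair: B3 → G#4. B to G spans 6 letter names, so the interval is some kind of sixth.
B3 to G#4 is 9 semitones, which makes it a major sixth; the second version is higher, so the direction is up.
Checking another pair — D3 → B3 — gives the same interval.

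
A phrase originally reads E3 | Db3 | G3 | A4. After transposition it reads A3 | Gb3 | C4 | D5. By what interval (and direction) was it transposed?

Take the first pair: E3 → A3. E to A spans 4 letter names, so the interval is some kind of fourth.
E3 to A3 is 5 semitones, which makes it a perfect fourth; the second version is higher, so the direction is up.
Checking another pair — A4 → D5 — gives the same interval.

up a perfect fourth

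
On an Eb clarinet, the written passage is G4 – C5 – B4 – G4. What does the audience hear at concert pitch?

Bb4 Eb5 D5 Bb4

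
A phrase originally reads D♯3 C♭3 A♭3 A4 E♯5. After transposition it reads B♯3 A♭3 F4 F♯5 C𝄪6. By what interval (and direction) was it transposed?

Take the first pair: D#3 → B#3. D to B spans 6 letter names, so the interval is some kind of sixth.
D#3 to B#3 is 9 semitones, which makes it a major sixth; the second version is higher, so the direction is up.
Checking another pair — E#5 → C##6 — gives the same interval.

up a major sixth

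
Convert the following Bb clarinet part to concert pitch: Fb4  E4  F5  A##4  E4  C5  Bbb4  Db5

Ebb4 D4 Eb5 G##4 D4 Bb4 Abb4 Cb5

The Bb clarinet sounds a major second below written, so transpose each written note down a major second.
Fb4 to Ebb4
E4 to D4
F5 to Eb5
A##4 to G##4
E4 to D4
C5 to Bb4
Bbb4 to Abb4
Db5 to Cb5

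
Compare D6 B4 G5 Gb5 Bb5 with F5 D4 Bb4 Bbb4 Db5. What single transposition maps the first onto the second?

From D6 to F5 is 6 letter names — a sixth of some quality.
F5 to D6 is 9 semitones, which makes it a major sixth; the second version is lower, so the direction is down.
Checking another pair — Bb5 → Db5 — gives the same interval.

down a major sixth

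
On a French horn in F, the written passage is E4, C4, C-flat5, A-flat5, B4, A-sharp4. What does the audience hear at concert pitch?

A3 F3 Fb4 Db5 E4 D#4

Written C4 on the French horn in F sounds as F3, a perfect fifth lower; apply that shift to every note.
E4 → A3
C4 → F3
Cb5 → Fb4
Ab5 → Db5
B4 → E4
A#4 → D#4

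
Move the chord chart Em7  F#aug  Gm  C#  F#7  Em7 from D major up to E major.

F#m7 G#aug Am D# G#7 F#m7

D major up to E major is a major second; each chord root moves by that interval while the quality stays the same.
Em7: root E up a major second → F#, giving F#m7.
F#aug: root F# up a major second → G#, giving G#aug.
Gm: root G up a major second → A, giving Am.
C#: root C# up a major second → D#, giving D#.
F#7: root F# up a major second → G#, giving G#7.
Em7: root E up a major second → F#, giving F#m7.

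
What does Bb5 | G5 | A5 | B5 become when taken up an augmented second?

C#6 A#5 B#5 C##6

Bb5 → C#6
G5 → A#5
A5 → B#5
B5 → C##6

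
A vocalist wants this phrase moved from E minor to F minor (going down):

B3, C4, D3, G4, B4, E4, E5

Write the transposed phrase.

From E down to F is a major seventh; apply that to each pitch.
B3 gives C3
C4 gives Db3
D3 gives Eb2
G4 gives Ab3
B4 gives C4
E4 gives F3
E5 gives F4

C3 Db3 Eb2 Ab3 C4 F3 F4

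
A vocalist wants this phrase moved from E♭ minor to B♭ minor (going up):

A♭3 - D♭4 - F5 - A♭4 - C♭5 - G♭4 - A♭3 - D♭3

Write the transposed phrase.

Eb4 Ab4 C6 Eb5 Gb5 Db5 Eb4 Ab3

From E♭ up to B♭ is a perfect fifth; apply that to each pitch.
Ab3 → Eb4
Db4 → Ab4
F5 → C6
Ab4 → Eb5
Cb5 → Gb5
Gb4 → Db5
Ab3 → Eb4
Db3 → Ab3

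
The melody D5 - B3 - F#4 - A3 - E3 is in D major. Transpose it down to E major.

E4 C#3 G#3 B2 F#2

From D down to E is a minor seventh; apply that to each pitch.
D5 → E4
B3 → C#3
F#4 → G#3
A3 → B2
E3 → F#2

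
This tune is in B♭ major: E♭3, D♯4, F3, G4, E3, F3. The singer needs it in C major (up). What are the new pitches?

From B♭ up to C is a major second; apply that to each pitch.
Eb3 → F3
D#4 → E#4
F3 → G3
G4 → A4
E3 → F#3
F3 → G3

F3 E#4 G3 A4 F#3 G3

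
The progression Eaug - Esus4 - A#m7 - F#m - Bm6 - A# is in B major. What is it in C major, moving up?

Faug Fsus4 Bm7 Gm Cm6 B

B major up to C major is a minor second; each chord root moves by that interval while the quality stays the same.
Eaug: root E up a minor second → F, giving Faug.
Esus4: root E up a minor second → F, giving Fsus4.
A#m7: root A# up a minor second → B, giving Bm7.
F#m: root F# up a minor second → G, giving Gm.
Bm6: root B up a minor second → C, giving Cm6.
A#: root A# up a minor second → B, giving B.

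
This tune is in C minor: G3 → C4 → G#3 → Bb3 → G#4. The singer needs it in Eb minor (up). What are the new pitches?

From C up to Eb is a minor third; apply that to each pitch.
G3 -> Bb3
C4 -> Eb4
G#3 -> B3
Bb3 -> Db4
G#4 -> B4

Bb3 Eb4 B3 Db4 B4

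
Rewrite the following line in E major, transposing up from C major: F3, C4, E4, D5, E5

A3 E4 G#4 F#5 G#5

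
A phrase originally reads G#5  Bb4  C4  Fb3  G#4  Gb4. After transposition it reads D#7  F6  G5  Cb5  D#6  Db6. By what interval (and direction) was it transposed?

Take the first pair: G#5 → D#7. G to D spans 12 letter names, so the interval is some kind of twelfth.
G#5 to D#7 is 19 semitones, which makes it a perfect twelfth; the second version is higher, so the direction is up.
Checking another pair — Gb4 → Db6 — gives the same interval.

up a perfect twelfth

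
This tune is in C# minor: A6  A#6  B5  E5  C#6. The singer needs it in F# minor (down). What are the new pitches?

D6 D#6 E5 A4 F#5

From C# down to F# is a perfect fifth; apply that to each pitch.
A6 to D6
A#6 to D#6
B5 to E5
E5 to A4
C#6 to F#5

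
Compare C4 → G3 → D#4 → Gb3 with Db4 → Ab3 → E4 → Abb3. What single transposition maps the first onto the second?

From C4 to Db4 is 2 letter names — a second of some quality.
C4 to Db4 is 1 semitone, which makes it a minor second; the second version is higher, so the direction is up.
Checking another pair — Gb3 → Abb3 — gives the same interval.

up a minor second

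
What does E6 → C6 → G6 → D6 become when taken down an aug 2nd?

E6 to Db6
C6 to Bbb5
G6 to Fb6
D6 to Cb6

Db6 Bbb5 Fb6 Cb6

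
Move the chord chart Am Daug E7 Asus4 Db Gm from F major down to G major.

F major down to G major is a minor seventh; each chord root moves by that interval while the quality stays the same.
Am: root A down a minor seventh → B, giving Bm.
Daug: root D down a minor seventh → E, giving Eaug.
E7: root E down a minor seventh → F#, giving F#7.
Asus4: root A down a minor seventh → B, giving Bsus4.
Db: root Db down a minor seventh → Eb, giving Eb.
Gm: root G down a minor seventh → A, giving Am.

Bm Eaug F#7 Bsus4 Eb Am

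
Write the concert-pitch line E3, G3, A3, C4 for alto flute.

A3 C4 D4 F4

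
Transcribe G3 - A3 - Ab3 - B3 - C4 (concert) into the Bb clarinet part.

Written C4 sounds as Bb3 on the Bb clarinet, so concert pitches are written a major second up.
G3 -> A3
A3 -> B3
Ab3 -> Bb3
B3 -> C#4
C4 -> D4

A3 B3 Bb3 C#4 D4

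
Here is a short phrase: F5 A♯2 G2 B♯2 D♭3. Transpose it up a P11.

F5: an eleventh up reaches B, and 17 semitones makes it Bb6.
A#2: an eleventh up reaches D, and 17 semitones makes it D#4.
G2: an eleventh up reaches C, and 17 semitones makes it C4.
B#2 up a perfect eleventh is E#4.
A perfect eleventh up from Db3 gives Gb4.

Bb6 D#4 C4 E#4 Gb4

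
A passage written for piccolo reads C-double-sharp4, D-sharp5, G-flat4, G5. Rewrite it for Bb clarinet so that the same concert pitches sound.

First find concert pitch: the piccolo sounds a perfect octave above written, so C-double-sharp4 D-sharp5 G-flat4 G5 sounds C##5 D#6 Gb5 G6.
Then write for Bb clarinet: it sounds a major second below written, so the part must be a major second above concert.
C##5 → D##5
D#6 → E#6
Gb5 → Ab5
G6 → A6

D##5 E#6 Ab5 A6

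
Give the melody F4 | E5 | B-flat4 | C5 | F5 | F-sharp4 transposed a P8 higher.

F4: an octave up reaches F, and 12 semitones makes it F5.
A perfect octave up from E5 gives E6.
Bb4 up a perfect octave is Bb5.
A perfect octave up from C5 gives C6.
F5: an octave up reaches F, and 12 semitones makes it F6.
F#4 up a perfect octave is F#5.

F5 E6 Bb5 C6 F6 F#5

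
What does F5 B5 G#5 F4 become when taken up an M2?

F5 becomes G5
B5 becomes C#6
G#5 becomes A#5
F4 becomes G4

G5 C#6 A#5 G4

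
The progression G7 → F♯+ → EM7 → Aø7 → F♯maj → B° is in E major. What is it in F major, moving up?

Ab7 G+ FM7 Bbø7 Gmaj C°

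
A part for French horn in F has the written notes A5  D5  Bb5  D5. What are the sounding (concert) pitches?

D5 G4 Eb5 G4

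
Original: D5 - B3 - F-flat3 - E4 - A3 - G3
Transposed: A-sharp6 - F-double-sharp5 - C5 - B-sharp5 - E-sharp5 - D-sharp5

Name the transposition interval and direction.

Take the first pair: D5 → A#6. D to A spans 12 letter names, so the interval is some kind of twelfth.
D5 to A#6 is 20 semitones, which makes it an augmented twelfth; the second version is higher, so the direction is up.
Checking another pair — G3 → D#5 — gives the same interval.

up an augmented twelfth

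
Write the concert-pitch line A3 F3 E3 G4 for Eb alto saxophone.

Written C4 sounds as Eb3 on the Eb alto saxophone, so concert pitches are written a major sixth up.
A3 → F#4
F3 → D4
E3 → C#4
G4 → E5

F#4 D4 C#4 E5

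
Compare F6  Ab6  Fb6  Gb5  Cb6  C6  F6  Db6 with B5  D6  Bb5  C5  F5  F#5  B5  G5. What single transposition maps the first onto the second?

Take the first pair: F6 → B5. F to B spans 5 letter names, so the interval is some kind of fifth.
B5 to F6 is 6 semitones, which makes it a diminished fifth; the second version is lower, so the direction is down.
Checking another pair — Db6 → G5 — gives the same interval.

down a diminished fifth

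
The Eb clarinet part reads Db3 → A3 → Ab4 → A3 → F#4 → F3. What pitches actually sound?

Fb3 C4 Cb5 C4 A4 Ab3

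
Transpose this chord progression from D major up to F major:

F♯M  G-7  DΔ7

D major up to F major is a minor third; each chord root moves by that interval while the quality stays the same.
F♯M: root F♯ up a minor third → A, giving AM.
G-7: root G up a minor third → Bb, giving Bb-7.
DΔ7: root D up a minor third → F, giving FΔ7.

AM Bb-7 FΔ7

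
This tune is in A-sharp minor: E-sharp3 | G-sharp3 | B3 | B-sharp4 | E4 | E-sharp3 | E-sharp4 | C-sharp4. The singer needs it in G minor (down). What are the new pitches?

D3 F3 Ab3 A4 Db4 D3 D4 Bb3

A-sharp minor to G minor down is an augmented second, so every note moves down by that interval.
E#3 → D3
G#3 → F3
B3 → Ab3
B#4 → A4
E4 → Db4
E#3 → D3
E#4 → D4
C#4 → Bb3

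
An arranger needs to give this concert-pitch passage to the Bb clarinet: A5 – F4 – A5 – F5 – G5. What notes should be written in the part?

B5 G4 B5 G5 A5

Written C4 sounds as Bb3 on the Bb clarinet, so concert pitches are written a major second up.
A5 becomes B5
F4 becomes G4
A5 becomes B5
F5 becomes G5
G5 becomes A5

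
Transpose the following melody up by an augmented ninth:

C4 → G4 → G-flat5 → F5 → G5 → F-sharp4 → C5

C4 becomes D#5
G4 becomes A#5
Gb5 becomes A6
F5 becomes G#6
G5 becomes A#6
F#4 becomes G##5
C5 becomes D#6

D#5 A#5 A6 G#6 A#6 G##5 D#6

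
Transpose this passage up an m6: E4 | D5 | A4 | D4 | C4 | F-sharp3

C5 Bb5 F5 Bb4 Ab4 D4

E4: a sixth up reaches C, and 8 semitones makes it C5.
D5 up a minor sixth is Bb5.
A4: a sixth up reaches F, and 8 semitones makes it F5.
A minor sixth up from D4 gives Bb4.
C4 up a minor sixth is Ab4.
F#3 up a minor sixth is D4.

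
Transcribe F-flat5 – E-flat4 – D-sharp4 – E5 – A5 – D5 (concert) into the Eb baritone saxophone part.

The Eb baritone saxophone sounds a major thirteenth below written, so the written part must be a major thirteenth above concert — transpose each note up.
Fb5 to Db7
Eb4 to C6
D#4 to B#5
E5 to C#7
A5 to F#7
D5 to B6

Db7 C6 B#5 C#7 F#7 B6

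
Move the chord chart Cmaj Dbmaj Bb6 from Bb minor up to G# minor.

A#maj Bmaj G#6

Bb minor up to G# minor is an augmented sixth; each chord root moves by that interval while the quality stays the same.
Cmaj: root C up an augmented sixth → A#, giving A#maj.
Dbmaj: root Db up an augmented sixth → B, giving Bmaj.
Bb6: root Bb up an augmented sixth → G#, giving G#6.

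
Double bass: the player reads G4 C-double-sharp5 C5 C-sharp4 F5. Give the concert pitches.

G3 C##4 C4 C#3 F4

Written C4 on the double bass sounds as C3, a perfect octave lower; apply that shift to every note.
G4 becomes G3
C##5 becomes C##4
C5 becomes C4
C#4 becomes C#3
F5 becomes F4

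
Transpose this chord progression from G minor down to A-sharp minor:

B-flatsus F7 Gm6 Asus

G minor down to A-sharp minor is a diminished seventh; each chord root moves by that interval while the quality stays the same.
B-flatsus: root B-flat down a diminished seventh → C#, giving C#sus.
F7: root F down a diminished seventh → G#, giving G#7.
Gm6: root G down a diminished seventh → A#, giving A#m6.
Asus: root A down a diminished seventh → B#, giving B#sus.

C#sus G#7 A#m6 B#sus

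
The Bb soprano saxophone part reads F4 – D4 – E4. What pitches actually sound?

Eb4 C4 D4

The Bb soprano saxophone sounds a major second below written, so transpose each written note down a major second.
F4 becomes Eb4
D4 becomes C4
E4 becomes D4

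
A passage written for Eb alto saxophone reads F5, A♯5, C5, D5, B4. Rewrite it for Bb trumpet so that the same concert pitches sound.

First find concert pitch: the Eb alto saxophone sounds a major sixth below written, so F5 A♯5 C5 D5 B4 sounds Ab4 C#5 Eb4 F4 D4.
Then write for Bb trumpet: it sounds a major second below written, so the part must be a major second above concert.
Ab4 → Bb4
C#5 → D#5
Eb4 → F4
F4 → G4
D4 → E4

Bb4 D#5 F4 G4 E4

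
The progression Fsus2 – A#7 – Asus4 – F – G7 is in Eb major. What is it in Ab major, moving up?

Bbsus2 D#7 Dsus4 Bb C7

Eb major up to Ab major is a perfect fourth; each chord root moves by that interval while the quality stays the same.
Fsus2: root F up a perfect fourth → Bb, giving Bbsus2.
A#7: root A# up a perfect fourth → D#, giving D#7.
Asus4: root A up a perfect fourth → D, giving Dsus4.
F: root F up a perfect fourth → Bb, giving Bb.
G7: root G up a perfect fourth → C, giving C7.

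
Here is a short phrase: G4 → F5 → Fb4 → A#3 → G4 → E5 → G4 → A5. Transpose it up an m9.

A minor ninth up from G4 gives Ab5.
A minor ninth up from F5 gives Gb6.
A minor ninth up from Fb4 gives Gbb5.
A#3: a ninth up reaches B, and 13 semitones makes it B4.
G4 up a minor ninth is Ab5.
E5: a ninth up reaches F, and 13 semitones makes it F6.
G4: a ninth up reaches A, and 13 semitones makes it Ab5.
A5: a ninth up reaches B, and 13 semitones makes it Bb6.

Ab5 Gb6 Gbb5 B4 Ab5 F6 Ab5 Bb6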